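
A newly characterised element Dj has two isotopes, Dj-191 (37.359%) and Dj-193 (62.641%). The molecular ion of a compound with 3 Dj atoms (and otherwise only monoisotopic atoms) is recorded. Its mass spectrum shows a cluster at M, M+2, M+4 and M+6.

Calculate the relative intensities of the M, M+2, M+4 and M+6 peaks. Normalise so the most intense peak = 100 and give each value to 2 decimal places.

Expanding (0.37359 + 0.62641)^3:
P(M) = 0.37359^3 = 0.052142
P(M+2) = 3 × 0.37359^2 × 0.62641^1 = 0.262283
P(M+4) = 3 × 0.37359^1 × 0.62641^2 = 0.439778
P(M+6) = 0.62641^3 = 0.245797
The M+4 peak is largest (0.439778); scaling to 100 gives 11.86 : 59.64 : 100.00 : 55.89.

11.86 : 59.64 : 100.00 : 55.89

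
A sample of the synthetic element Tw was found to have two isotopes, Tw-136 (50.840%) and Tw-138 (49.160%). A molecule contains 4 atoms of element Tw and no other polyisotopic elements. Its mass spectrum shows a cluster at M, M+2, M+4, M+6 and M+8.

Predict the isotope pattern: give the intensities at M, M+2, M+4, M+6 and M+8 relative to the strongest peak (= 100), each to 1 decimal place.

The 4 Tw atoms are independent, so intensities follow the terms of (0.50840 + 0.49160)^4.
P(M) = 0.50840^4 = 0.066807
P(M+2) = 4 × 0.50840^3 × 0.49160^1 = 0.258398
P(M+4) = 6 × 0.50840^2 × 0.49160^2 = 0.374788
P(M+6) = 4 × 0.50840^1 × 0.49160^3 = 0.241602
P(M+8) = 0.49160^4 = 0.058405
The M+4 peak is largest (0.374788); scaling to 100 gives 17.8 : 68.9 : 100.0 : 64.5 : 15.6.

17.8 : 68.9 : 100.0 : 64.5 : 15.6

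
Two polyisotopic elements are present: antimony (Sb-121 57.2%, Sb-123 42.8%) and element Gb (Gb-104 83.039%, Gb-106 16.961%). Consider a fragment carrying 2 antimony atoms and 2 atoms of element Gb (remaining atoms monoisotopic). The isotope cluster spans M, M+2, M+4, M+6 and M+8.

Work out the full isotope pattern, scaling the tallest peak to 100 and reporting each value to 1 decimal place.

Antimony pattern (n=2): 0.327184 : 0.489632 : 0.183184
Element Gb pattern (n=2): 0.68954755 : 0.2816849 : 0.02876755
Convolve the two distributions (both contribute in 2-u steps):
  M: 0.327184×0.68954755 = 0.225609
  M+2: 0.327184×0.2816849 + 0.489632×0.68954755 = 0.429787
  M+4: 0.327184×0.02876755 + 0.489632×0.2816849 + 0.183184×0.68954755 = 0.273648
  M+6: 0.489632×0.02876755 + 0.183184×0.2816849 = 0.065686
  M+8: 0.183184×0.02876755 = 0.005270
Scale to base peak (0.429787) = 100: 52.5 : 100.0 : 63.7 : 15.3 : 1.2

52.5 : 100.0 : 63.7 : 15.3 : 1.2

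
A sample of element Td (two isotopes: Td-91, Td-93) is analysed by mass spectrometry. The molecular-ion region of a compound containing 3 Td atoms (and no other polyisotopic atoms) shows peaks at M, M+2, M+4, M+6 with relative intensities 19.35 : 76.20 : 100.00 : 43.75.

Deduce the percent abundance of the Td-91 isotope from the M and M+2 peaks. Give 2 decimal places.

43.24%

Write p for the Td-91 fraction. I(M+2)/I(M) = [C(3,1)·p^2·(1−p)] / p^3 = 3·(1−p)/p = 76.20/19.35 = 3.9380
(1−p)/p = 3.9380/3 = 1.3127  ⇒  p = 1/(1 + 1.3127) = 0.4324
Td-91: 43.24%, Td-93: 56.76%.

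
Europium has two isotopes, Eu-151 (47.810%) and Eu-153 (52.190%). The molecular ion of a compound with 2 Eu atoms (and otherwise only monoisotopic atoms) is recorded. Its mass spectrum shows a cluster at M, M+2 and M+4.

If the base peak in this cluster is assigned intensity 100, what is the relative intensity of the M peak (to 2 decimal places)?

45.80

Term probabilities: M 0.2286, M+2 0.4990, M+4 0.2724. Base peak = M+2.
P(M+2) = C(2,1) × 0.47810^1 × 0.52190^1 = 2 × 0.4781 × 0.5219 = 0.499041 (base)
P(M) = C(2,0) × 0.47810^2 × 0.52190^0 = 1 × 0.22857961 × 1.0000 = 0.228580
Relative intensity = 0.228580 / 0.499041 × 100 = 45.80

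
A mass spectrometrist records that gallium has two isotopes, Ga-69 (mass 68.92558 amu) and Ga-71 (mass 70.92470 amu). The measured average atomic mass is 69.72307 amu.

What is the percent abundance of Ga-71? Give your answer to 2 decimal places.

Writing the weighted mean with unknown fraction x of Ga-69:
68.92558·x + 70.92470·(1 − x) = 69.72307
(68.92558 − 70.92470)·x = 69.72307 − 70.92470
x = -1.20163 / -1.99912 = 0.60108 → 60.11% Ga-69, 39.89% Ga-71.

39.89%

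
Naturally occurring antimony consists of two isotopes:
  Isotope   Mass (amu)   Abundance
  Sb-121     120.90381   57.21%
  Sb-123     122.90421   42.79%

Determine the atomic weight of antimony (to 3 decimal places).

121.760 amu

The abundance-weighted mean is 0.5721 × 120.90381 + 0.4279 × 122.90421
= 69.169070 + 52.590711 = 121.759781 amu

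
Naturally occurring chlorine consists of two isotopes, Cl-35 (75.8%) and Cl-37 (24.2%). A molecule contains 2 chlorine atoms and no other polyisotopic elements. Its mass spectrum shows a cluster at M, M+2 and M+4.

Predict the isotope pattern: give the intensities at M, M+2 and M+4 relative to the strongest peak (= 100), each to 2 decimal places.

Each Cl atom is independently Cl-35 (p = 0.758) or Cl-37 (q = 0.242); the cluster is the binomial expansion (p + q)^2.
P(M) = 0.758^2 = 0.574564
P(M+2) = 2 × 0.758^1 × 0.242^1 = 0.366872
P(M+4) = 0.242^2 = 0.058564
The M peak is largest (0.574564); scaling to 100 gives 100.00 : 63.85 : 10.19.

100.00 : 63.85 : 10.19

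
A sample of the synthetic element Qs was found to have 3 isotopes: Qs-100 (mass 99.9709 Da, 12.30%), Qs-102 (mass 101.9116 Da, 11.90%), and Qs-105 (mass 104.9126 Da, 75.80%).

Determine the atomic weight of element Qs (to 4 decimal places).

103.9477 Da

Average mass = Σ (abundance × isotope mass) = 0.1230 × 99.9709 + 0.1190 × 101.9116 + 0.7580 × 104.9126
= 12.29642 + 12.12748 + 79.52375 = 103.94765 Da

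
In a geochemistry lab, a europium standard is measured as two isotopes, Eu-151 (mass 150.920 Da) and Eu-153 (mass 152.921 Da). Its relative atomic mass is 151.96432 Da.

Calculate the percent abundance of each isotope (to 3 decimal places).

With x = fraction of Eu-151 (so Eu-153 is 1 − x):
150.920·x + 152.921·(1 − x) = 151.96432
(150.920 − 152.921)·x = 151.96432 − 152.921
x = -0.95668 / -2.001 = 0.47810 → 47.810% Eu-151, 52.190% Eu-153.

Eu-151: 47.810%, Eu-153: 52.190%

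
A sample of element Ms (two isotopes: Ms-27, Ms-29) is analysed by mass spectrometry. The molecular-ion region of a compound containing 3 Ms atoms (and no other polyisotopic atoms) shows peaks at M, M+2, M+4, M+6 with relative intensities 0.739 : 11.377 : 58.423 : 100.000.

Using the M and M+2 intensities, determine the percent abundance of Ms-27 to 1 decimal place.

If p is the fraction of Ms that is Ms-27, then I(M+2)/I(M) = [C(3,1)·p^2·(1−p)] / p^3 = 3·(1−p)/p = 11.377/0.739 = 15.3951
(1−p)/p = 15.3951/3 = 5.1317  ⇒  p = 1/(1 + 5.1317) = 0.1631
Ms-27: 16.3%, Ms-29: 83.7%.

16.3%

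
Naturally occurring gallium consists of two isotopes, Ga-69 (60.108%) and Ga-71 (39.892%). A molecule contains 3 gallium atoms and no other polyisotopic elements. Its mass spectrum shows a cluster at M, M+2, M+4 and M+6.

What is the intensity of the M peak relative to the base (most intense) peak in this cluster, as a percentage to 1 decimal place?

50.2%

(0.60108 + 0.39892)^3 gives M 0.2172, M+2 0.4324, M+4 0.2870, M+6 0.0635; the largest is M+2.
P(M+2) = C(3,1) × 0.60108^2 × 0.39892^1 = 3 × 0.36129717 × 0.39892 = 0.432386 (base)
P(M) = C(3,0) × 0.60108^3 × 0.39892^0 = 1 × 0.2171685 × 1.0000 = 0.217169
Relative intensity = 0.217169 / 0.432386 × 100 = 50.2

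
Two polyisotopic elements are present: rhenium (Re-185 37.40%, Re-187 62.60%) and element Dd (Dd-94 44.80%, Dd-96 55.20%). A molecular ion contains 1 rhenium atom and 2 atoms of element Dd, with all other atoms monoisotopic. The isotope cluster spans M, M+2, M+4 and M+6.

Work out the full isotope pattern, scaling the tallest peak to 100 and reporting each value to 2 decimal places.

17.72 : 73.33 : 100.00 : 45.03

Rhenium pattern (n=1): 0.3740 : 0.6260
Element Dd pattern (n=2): 0.200704 : 0.494592 : 0.304704
Convolve the two distributions (both contribute in 2-u steps):
  M: 0.3740×0.200704 = 0.075063
  M+2: 0.3740×0.494592 + 0.6260×0.200704 = 0.310618
  M+4: 0.3740×0.304704 + 0.6260×0.494592 = 0.423574
  M+6: 0.6260×0.304704 = 0.190745
Scale to base peak (0.423574) = 100: 17.72 : 73.33 : 100.00 : 45.03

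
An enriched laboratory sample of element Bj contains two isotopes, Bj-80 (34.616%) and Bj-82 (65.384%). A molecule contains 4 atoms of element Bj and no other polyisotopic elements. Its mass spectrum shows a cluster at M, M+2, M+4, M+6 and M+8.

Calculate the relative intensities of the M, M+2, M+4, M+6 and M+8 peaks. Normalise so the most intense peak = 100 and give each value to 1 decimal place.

3.7 : 28.0 : 79.4 : 100.0 : 47.2

The 4 Bj atoms are independent, so intensities follow the terms of (0.34616 + 0.65384)^4.
P(M) = 0.34616^4 = 0.014358
P(M+2) = 4 × 0.34616^3 × 0.65384^1 = 0.108483
P(M+4) = 6 × 0.34616^2 × 0.65384^2 = 0.307360
P(M+6) = 4 × 0.34616^1 × 0.65384^3 = 0.387036
P(M+8) = 0.65384^4 = 0.182762
The M+6 peak is largest (0.387036); scaling to 100 gives 3.7 : 28.0 : 79.4 : 100.0 : 47.2.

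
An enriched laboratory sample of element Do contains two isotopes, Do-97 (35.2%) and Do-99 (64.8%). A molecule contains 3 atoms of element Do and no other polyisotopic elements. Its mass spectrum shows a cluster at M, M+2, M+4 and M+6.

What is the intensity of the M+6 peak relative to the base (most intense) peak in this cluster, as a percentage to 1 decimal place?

61.4%

Binomial terms of (0.352 + 0.648)^3: M 0.0436, M+2 0.2409, M+4 0.4434, M+6 0.2721 → M+4 is the base peak.
P(M+4) = C(3,2) × 0.352^1 × 0.648^2 = 3 × 0.3520 × 0.419904 = 0.443419 (base)
P(M+6) = C(3,3) × 0.352^0 × 0.648^3 = 1 × 1.0000 × 0.27209779 = 0.272098
Relative intensity = 0.272098 / 0.443419 × 100 = 61.4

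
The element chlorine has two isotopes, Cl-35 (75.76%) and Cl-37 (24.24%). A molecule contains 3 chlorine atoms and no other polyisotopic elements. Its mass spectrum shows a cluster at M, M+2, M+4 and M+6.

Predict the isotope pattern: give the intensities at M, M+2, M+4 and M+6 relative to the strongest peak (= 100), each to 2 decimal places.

Each Cl atom is independently Cl-35 (p = 0.7576) or Cl-37 (q = 0.2424); the cluster is the binomial expansion (p + q)^3.
P(M) = 0.7576^3 = 0.434830
P(M+2) = 3 × 0.7576^2 × 0.2424^1 = 0.417382
P(M+4) = 3 × 0.7576^1 × 0.2424^2 = 0.133545
P(M+6) = 0.2424^3 = 0.014243
The M peak is largest (0.434830); scaling to 100 gives 100.00 : 95.99 : 30.71 : 3.28.

100.00 : 95.99 : 30.71 : 3.28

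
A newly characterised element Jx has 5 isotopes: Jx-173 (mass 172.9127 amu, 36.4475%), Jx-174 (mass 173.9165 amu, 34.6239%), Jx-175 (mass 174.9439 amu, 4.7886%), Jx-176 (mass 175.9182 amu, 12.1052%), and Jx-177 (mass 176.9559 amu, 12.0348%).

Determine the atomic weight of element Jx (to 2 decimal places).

174.21 amu

Weight each isotope mass by its fractional abundance: 0.364475 × 172.9127 + 0.346239 × 173.9165 + 0.047886 × 174.9439 + 0.121052 × 175.9182 + 0.120348 × 176.9559
= 63.02236 + 60.21668 + 8.37736 + 21.29525 + 21.29629 = 174.20794 amu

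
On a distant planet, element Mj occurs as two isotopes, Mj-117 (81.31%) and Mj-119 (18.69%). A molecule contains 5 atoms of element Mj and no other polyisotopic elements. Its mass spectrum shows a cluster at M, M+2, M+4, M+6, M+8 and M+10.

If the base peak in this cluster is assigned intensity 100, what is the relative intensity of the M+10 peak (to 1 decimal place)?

0.1

Binomial terms of (0.8131 + 0.1869)^5: M 0.3554, M+2 0.4085, M+4 0.1878, M+6 0.0432, M+8 0.0050, M+10 0.0002 → M+2 is the base peak.
P(M+2) = C(5,1) × 0.8131^4 × 0.1869^1 = 5 × 0.43709501 × 0.1869 = 0.408465 (base)
P(M+10) = C(5,5) × 0.8131^0 × 0.1869^5 = 1 × 1.0000 × 0.00022806 = 0.000228
Relative intensity = 0.000228 / 0.408465 × 100 = 0.1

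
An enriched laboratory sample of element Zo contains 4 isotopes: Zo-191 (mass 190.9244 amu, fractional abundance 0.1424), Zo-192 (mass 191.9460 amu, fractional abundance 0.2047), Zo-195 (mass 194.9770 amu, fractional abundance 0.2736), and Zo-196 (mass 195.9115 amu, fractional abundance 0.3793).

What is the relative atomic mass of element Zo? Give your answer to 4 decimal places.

194.1339 amu

Ar = Σ fᵢ·mᵢ = 0.1424 × 190.9244 + 0.2047 × 191.9460 + 0.2736 × 194.9770 + 0.3793 × 195.9115
= 27.18763 + 39.29135 + 53.34571 + 74.30923 = 194.13392 amu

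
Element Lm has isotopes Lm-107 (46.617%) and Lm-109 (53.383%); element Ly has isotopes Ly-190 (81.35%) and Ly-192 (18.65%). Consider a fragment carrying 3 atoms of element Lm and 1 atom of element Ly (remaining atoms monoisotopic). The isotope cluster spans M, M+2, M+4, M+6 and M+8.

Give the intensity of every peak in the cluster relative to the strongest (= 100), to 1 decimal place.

Element Lm pattern (n=3): 0.10130549 : 0.34802695 : 0.39853964 : 0.15212792
Element Ly pattern (n=1): 0.8135 : 0.1865
Convolve the two distributions (both contribute in 2-u steps):
  M: 0.10130549×0.8135 = 0.082412
  M+2: 0.10130549×0.1865 + 0.34802695×0.8135 = 0.302013
  M+4: 0.34802695×0.1865 + 0.39853964×0.8135 = 0.389119
  M+6: 0.39853964×0.1865 + 0.15212792×0.8135 = 0.198084
  M+8: 0.15212792×0.1865 = 0.028372
Scale to base peak (0.389119) = 100: 21.2 : 77.6 : 100.0 : 50.9 : 7.3

21.2 : 77.6 : 100.0 : 50.9 : 7.3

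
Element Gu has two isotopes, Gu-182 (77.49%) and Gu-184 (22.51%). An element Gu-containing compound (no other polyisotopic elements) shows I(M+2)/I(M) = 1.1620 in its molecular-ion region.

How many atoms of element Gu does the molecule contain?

The M+2/M ratio from n Gu atoms is n · q/p = n · 0.2251/0.7749.
n = 1.1620 × 0.7749/0.2251 = 4.00 ≈ 4

4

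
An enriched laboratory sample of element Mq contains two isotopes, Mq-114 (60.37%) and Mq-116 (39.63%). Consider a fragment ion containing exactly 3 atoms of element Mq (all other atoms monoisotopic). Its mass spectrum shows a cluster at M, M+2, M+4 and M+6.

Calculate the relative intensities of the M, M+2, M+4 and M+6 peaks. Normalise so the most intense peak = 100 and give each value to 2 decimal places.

The 3 Mq atoms are independent, so intensities follow the terms of (0.6037 + 0.3963)^3.
P(M) = 0.6037^3 = 0.220021
P(M+2) = 3 × 0.6037^2 × 0.3963^1 = 0.433299
P(M+4) = 3 × 0.6037^1 × 0.3963^2 = 0.284440
P(M+6) = 0.3963^3 = 0.062240
The M+2 peak is largest (0.433299); scaling to 100 gives 50.78 : 100.00 : 65.65 : 14.36.

50.78 : 100.00 : 65.65 : 14.36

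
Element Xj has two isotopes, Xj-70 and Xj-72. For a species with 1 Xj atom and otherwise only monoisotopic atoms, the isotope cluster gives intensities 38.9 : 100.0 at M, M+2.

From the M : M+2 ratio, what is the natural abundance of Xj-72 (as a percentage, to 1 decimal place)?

72.0%

If p is the fraction of Xj that is Xj-70, then I(M+2)/I(M) = [C(1,1)·p^0·(1−p)] / p^1 = 1·(1−p)/p = 100.0/38.9 = 2.5707
(1−p)/p = 2.5707/1 = 2.5707  ⇒  p = 1/(1 + 2.5707) = 0.2801
Xj-70: 28.0%, Xj-72: 72.0%.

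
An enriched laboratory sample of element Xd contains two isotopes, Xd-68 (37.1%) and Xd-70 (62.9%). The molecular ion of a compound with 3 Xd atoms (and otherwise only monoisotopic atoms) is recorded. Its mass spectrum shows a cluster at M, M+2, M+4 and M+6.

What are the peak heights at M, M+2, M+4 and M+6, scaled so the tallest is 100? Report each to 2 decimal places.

Expanding (0.371 + 0.629)^3:
P(M) = 0.371^3 = 0.051065
P(M+2) = 3 × 0.371^2 × 0.629^1 = 0.259729
P(M+4) = 3 × 0.371^1 × 0.629^2 = 0.440348
P(M+6) = 0.629^3 = 0.248858
The M+4 peak is largest (0.440348); scaling to 100 gives 11.60 : 58.98 : 100.00 : 56.51.

11.60 : 58.98 : 100.00 : 56.51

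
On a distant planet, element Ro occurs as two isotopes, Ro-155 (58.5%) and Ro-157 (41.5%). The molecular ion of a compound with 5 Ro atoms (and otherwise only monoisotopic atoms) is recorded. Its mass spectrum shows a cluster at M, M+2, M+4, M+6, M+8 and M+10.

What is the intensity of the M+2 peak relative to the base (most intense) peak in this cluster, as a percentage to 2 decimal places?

70.48%

Binomial terms of (0.585 + 0.415)^5: M 0.0685, M+2 0.2430, M+4 0.3448, M+6 0.2446, M+8 0.0868, M+10 0.0123 → M+4 is the base peak.
P(M+4) = C(5,2) × 0.585^3 × 0.415^2 = 10 × 0.20020162 × 0.172225 = 0.344797 (base)
P(M+2) = C(5,1) × 0.585^4 × 0.415^1 = 5 × 0.11711795 × 0.4150 = 0.243020
Relative intensity = 0.243020 / 0.344797 × 100 = 70.48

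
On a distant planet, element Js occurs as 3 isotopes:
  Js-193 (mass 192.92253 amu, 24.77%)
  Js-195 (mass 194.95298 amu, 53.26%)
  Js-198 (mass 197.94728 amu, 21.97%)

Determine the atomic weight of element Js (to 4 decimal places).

The abundance-weighted mean is 0.2477 × 192.92253 + 0.5326 × 194.95298 + 0.2197 × 197.94728
= 47.786911 + 103.831957 + 43.489017 = 195.107885 amu

195.1079 amu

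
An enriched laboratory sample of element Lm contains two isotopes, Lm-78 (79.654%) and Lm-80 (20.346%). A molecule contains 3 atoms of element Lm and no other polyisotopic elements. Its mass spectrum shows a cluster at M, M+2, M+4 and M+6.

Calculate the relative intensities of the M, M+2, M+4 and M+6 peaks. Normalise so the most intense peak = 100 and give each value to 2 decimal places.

100.00 : 76.63 : 19.57 : 1.67

The 3 Lm atoms are independent, so intensities follow the terms of (0.79654 + 0.20346)^3.
P(M) = 0.79654^3 = 0.505385
P(M+2) = 3 × 0.79654^2 × 0.20346^1 = 0.387271
P(M+4) = 3 × 0.79654^1 × 0.20346^2 = 0.098921
P(M+6) = 0.20346^3 = 0.008422
The M peak is largest (0.505385); scaling to 100 gives 100.00 : 76.63 : 19.57 : 1.67.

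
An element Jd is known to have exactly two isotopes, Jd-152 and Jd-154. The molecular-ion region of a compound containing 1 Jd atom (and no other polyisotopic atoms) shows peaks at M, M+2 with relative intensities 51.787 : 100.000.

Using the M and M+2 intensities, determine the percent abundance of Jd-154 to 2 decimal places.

Let p = fractional abundance of Jd-152. I(M+2)/I(M) = [C(1,1)·p^0·(1−p)] / p^1 = 1·(1−p)/p = 100.000/51.787 = 1.9310
(1−p)/p = 1.9310/1 = 1.9310  ⇒  p = 1/(1 + 1.9310) = 0.3412
Jd-152: 34.12%, Jd-154: 65.88%.

65.88%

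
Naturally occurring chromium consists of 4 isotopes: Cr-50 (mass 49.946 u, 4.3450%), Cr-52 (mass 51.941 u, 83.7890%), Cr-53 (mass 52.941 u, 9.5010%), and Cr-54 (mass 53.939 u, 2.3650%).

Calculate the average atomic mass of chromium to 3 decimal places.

Ar = Σ fᵢ·mᵢ = 0.043450 × 49.946 + 0.837890 × 51.941 + 0.095010 × 52.941 + 0.023650 × 53.939
= 2.1702 + 43.5208 + 5.0299 + 1.2757 = 51.9966 u

51.997 u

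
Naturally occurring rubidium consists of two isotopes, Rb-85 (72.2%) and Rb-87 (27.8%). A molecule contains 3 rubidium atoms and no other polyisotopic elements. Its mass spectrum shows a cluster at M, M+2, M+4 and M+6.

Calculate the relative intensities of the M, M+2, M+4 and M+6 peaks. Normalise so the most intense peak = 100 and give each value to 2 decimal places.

86.57 : 100.00 : 38.50 : 4.94

Expanding (0.722 + 0.278)^3:
P(M) = 0.722^3 = 0.376367
P(M+2) = 3 × 0.722^2 × 0.278^1 = 0.434751
P(M+4) = 3 × 0.722^1 × 0.278^2 = 0.167397
P(M+6) = 0.278^3 = 0.021485
The M+2 peak is largest (0.434751); scaling to 100 gives 86.57 : 100.00 : 38.50 : 4.94.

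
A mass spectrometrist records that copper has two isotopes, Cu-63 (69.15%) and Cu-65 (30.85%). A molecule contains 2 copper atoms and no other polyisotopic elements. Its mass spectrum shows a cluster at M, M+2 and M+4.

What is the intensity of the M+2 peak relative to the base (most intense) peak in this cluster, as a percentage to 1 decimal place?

Term probabilities: M 0.4782, M+2 0.4267, M+4 0.0952. Base peak = M.
P(M) = C(2,0) × 0.6915^2 × 0.3085^0 = 1 × 0.47817225 × 1.0000 = 0.478172 (base)
P(M+2) = C(2,1) × 0.6915^1 × 0.3085^1 = 2 × 0.6915 × 0.3085 = 0.426656
Relative intensity = 0.426656 / 0.478172 × 100 = 89.2

89.2%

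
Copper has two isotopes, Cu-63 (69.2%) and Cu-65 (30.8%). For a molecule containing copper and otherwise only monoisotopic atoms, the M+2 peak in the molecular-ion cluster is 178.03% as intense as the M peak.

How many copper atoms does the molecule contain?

4

The M+2/M ratio from n Cu atoms is n · q/p = n · 0.308/0.692.
n = 1.7803 × 0.692/0.308 = 4.00 ≈ 4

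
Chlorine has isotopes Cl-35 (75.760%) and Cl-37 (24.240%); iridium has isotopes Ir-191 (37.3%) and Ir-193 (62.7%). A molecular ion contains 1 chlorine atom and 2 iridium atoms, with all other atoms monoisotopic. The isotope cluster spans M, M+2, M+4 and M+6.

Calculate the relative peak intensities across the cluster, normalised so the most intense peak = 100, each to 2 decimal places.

25.63 : 94.38 : 100.00 : 23.17

Chlorine pattern (n=1): 0.7576 : 0.2424
Iridium pattern (n=2): 0.139129 : 0.467742 : 0.393129
Convolve the two distributions (both contribute in 2-u steps):
  M: 0.7576×0.139129 = 0.105404
  M+2: 0.7576×0.467742 + 0.2424×0.139129 = 0.388086
  M+4: 0.7576×0.393129 + 0.2424×0.467742 = 0.411215
  M+6: 0.2424×0.393129 = 0.095294
Scale to base peak (0.411215) = 100: 25.63 : 94.38 : 100.00 : 23.17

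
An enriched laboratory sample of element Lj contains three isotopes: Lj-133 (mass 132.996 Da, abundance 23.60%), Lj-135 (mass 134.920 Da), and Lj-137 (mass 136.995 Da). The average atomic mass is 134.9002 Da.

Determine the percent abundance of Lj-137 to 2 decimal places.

20.93%

Let x and y be the fractions of Lj-135 and Lj-137. Then x + y = 1 − 0.2360 = 0.7640 and 134.920x + 136.995y = 134.9002 − 0.2360×132.996 = 103.513144.
Substituting: 134.920x + 136.995(0.7640 − x) = 103.513144
(134.920 − 136.995)x = -1.151036  ⇒  x = 0.55472, y = 0.20928
Lj-135: 55.47%, Lj-137: 20.93%.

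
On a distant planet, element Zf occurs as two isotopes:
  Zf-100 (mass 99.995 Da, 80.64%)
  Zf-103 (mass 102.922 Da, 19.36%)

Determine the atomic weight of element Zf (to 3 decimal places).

Weight each isotope mass by its fractional abundance: 0.8064 × 99.995 + 0.1936 × 102.922
= 80.6360 + 19.9257 = 100.5617 Da

100.562 Da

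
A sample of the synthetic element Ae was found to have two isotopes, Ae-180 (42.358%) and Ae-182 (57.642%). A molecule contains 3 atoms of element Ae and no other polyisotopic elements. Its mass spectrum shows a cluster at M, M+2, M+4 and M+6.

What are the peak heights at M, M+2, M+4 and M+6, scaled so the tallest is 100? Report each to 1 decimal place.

18.0 : 73.5 : 100.0 : 45.4

Each Ae atom is independently Ae-180 (p = 0.42358) or Ae-182 (q = 0.57642); the cluster is the binomial expansion (p + q)^3.
P(M) = 0.42358^3 = 0.075999
P(M+2) = 3 × 0.42358^2 × 0.57642^1 = 0.310264
P(M+4) = 3 × 0.42358^1 × 0.57642^2 = 0.422216
P(M+6) = 0.57642^3 = 0.191521
The M+4 peak is largest (0.422216); scaling to 100 gives 18.0 : 73.5 : 100.0 : 45.4.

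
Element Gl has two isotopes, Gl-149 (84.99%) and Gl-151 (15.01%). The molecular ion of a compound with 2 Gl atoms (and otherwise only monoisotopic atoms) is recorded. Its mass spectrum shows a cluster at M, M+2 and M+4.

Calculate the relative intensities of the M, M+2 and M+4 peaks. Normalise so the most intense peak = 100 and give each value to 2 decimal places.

100.00 : 35.32 : 3.12

Each Gl atom is independently Gl-149 (p = 0.8499) or Gl-151 (q = 0.1501); the cluster is the binomial expansion (p + q)^2.
P(M) = 0.8499^2 = 0.722330
P(M+2) = 2 × 0.8499^1 × 0.1501^1 = 0.255140
P(M+4) = 0.1501^2 = 0.022530
The M peak is largest (0.722330); scaling to 100 gives 100.00 : 35.32 : 3.12.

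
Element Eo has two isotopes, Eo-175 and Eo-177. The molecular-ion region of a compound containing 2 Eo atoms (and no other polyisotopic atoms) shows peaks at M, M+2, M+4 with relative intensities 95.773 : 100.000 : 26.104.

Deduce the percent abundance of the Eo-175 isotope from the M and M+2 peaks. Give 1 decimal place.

65.7%

Let p = fractional abundance of Eo-175. I(M+2)/I(M) = [C(2,1)·p^1·(1−p)] / p^2 = 2·(1−p)/p = 100.000/95.773 = 1.0441
(1−p)/p = 1.0441/2 = 0.5221  ⇒  p = 1/(1 + 0.5221) = 0.6570
Eo-175: 65.7%, Eo-177: 34.3%.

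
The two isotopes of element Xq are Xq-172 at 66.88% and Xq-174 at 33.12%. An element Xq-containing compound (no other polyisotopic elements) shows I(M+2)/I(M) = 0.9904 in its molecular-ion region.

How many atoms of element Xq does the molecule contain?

For n independent Xq atoms, I(M+2)/I(M) = n · (abundance Xq-174) / (abundance Xq-172) = n · 0.3312/0.6688.
n = 0.9904 × 0.6688/0.3312 = 2.00 ≈ 2

2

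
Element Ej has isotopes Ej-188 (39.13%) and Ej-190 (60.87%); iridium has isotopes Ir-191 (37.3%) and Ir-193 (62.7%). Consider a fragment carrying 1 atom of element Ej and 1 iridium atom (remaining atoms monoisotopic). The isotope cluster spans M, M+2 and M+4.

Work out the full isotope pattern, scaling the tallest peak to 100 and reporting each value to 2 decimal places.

Element Ej pattern (n=1): 0.3913 : 0.6087
Iridium pattern (n=1): 0.3730 : 0.6270
Convolve the two distributions (both contribute in 2-u steps):
  M: 0.3913×0.3730 = 0.145955
  M+2: 0.3913×0.6270 + 0.6087×0.3730 = 0.472390
  M+4: 0.6087×0.6270 = 0.381655
Scale to base peak (0.472390) = 100: 30.90 : 100.00 : 80.79

30.90 : 100.00 : 80.79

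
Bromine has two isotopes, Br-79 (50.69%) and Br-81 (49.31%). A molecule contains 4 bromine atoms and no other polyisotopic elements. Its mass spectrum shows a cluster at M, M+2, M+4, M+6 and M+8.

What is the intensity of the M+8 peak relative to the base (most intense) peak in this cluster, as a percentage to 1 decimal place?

15.8%

(0.5069 + 0.4931)^4 gives M 0.0660, M+2 0.2569, M+4 0.3749, M+6 0.2431, M+8 0.0591; the largest is M+4.
P(M+4) = C(4,2) × 0.5069^2 × 0.4931^2 = 6 × 0.25694761 × 0.24314761 = 0.374857 (base)
P(M+8) = C(4,4) × 0.5069^0 × 0.4931^4 = 1 × 1.0000 × 0.05912076 = 0.059121
Relative intensity = 0.059121 / 0.374857 × 100 = 15.8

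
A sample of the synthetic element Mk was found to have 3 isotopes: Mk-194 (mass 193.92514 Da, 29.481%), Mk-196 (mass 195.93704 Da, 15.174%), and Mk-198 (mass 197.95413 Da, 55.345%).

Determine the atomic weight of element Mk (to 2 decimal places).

196.46 Da

The abundance-weighted mean is 0.29481 × 193.92514 + 0.15174 × 195.93704 + 0.55345 × 197.95413
= 57.171071 + 29.731486 + 109.557713 = 196.460270 Da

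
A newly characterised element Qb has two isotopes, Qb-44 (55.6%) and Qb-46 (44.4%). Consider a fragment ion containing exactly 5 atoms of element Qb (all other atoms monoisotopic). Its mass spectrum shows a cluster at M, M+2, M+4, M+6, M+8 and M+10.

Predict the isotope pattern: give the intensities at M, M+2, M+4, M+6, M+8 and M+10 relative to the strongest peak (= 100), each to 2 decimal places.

Expanding (0.556 + 0.444)^5:
P(M) = 0.556^5 = 0.053134
P(M+2) = 5 × 0.556^4 × 0.444^1 = 0.212154
P(M+4) = 10 × 0.556^3 × 0.444^2 = 0.338837
P(M+6) = 10 × 0.556^2 × 0.444^3 = 0.270582
P(M+8) = 5 × 0.556^1 × 0.444^4 = 0.108038
P(M+10) = 0.444^5 = 0.017255
The M+4 peak is largest (0.338837); scaling to 100 gives 15.68 : 62.61 : 100.00 : 79.86 : 31.88 : 5.09.

15.68 : 62.61 : 100.00 : 79.86 : 31.88 : 5.09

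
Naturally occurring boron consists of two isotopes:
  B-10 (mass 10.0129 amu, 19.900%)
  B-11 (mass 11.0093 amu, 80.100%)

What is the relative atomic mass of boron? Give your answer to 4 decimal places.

10.8110 amu

The abundance-weighted mean is 0.19900 × 10.0129 + 0.80100 × 11.0093
= 1.99257 + 8.81845 = 10.81102 amu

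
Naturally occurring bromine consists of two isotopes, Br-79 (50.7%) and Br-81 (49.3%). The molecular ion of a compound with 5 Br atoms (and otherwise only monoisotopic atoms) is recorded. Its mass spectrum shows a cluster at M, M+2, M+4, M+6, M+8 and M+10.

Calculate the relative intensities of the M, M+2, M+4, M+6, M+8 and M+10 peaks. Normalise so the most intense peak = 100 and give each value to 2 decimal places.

The 5 Br atoms are independent, so intensities follow the terms of (0.507 + 0.493)^5.
P(M) = 0.507^5 = 0.033500
P(M+2) = 5 × 0.507^4 × 0.493^1 = 0.162873
P(M+4) = 10 × 0.507^3 × 0.493^2 = 0.316751
P(M+6) = 10 × 0.507^2 × 0.493^3 = 0.308004
P(M+8) = 5 × 0.507^1 × 0.493^4 = 0.149750
P(M+10) = 0.493^5 = 0.029123
The M+4 peak is largest (0.316751); scaling to 100 gives 10.58 : 51.42 : 100.00 : 97.24 : 47.28 : 9.19.

10.58 : 51.42 : 100.00 : 97.24 : 47.28 : 9.19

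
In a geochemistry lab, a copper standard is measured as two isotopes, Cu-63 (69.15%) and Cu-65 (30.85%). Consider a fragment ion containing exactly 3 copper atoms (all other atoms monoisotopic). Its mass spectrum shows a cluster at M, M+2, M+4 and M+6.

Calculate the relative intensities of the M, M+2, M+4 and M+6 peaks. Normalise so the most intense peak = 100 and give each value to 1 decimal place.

74.7 : 100.0 : 44.6 : 6.6

The 3 Cu atoms are independent, so intensities follow the terms of (0.6915 + 0.3085)^3.
P(M) = 0.6915^3 = 0.330656
P(M+2) = 3 × 0.6915^2 × 0.3085^1 = 0.442548
P(M+4) = 3 × 0.6915^1 × 0.3085^2 = 0.197435
P(M+6) = 0.3085^3 = 0.029361
The M+2 peak is largest (0.442548); scaling to 100 gives 74.7 : 100.0 : 44.6 : 6.6.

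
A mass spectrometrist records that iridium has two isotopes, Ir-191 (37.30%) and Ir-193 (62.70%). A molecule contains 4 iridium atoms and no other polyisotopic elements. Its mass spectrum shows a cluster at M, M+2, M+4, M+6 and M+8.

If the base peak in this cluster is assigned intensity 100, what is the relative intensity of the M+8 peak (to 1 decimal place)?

42.0

Term probabilities: M 0.0194, M+2 0.1302, M+4 0.3282, M+6 0.3678, M+8 0.1546. Base peak = M+6.
P(M+6) = C(4,3) × 0.3730^1 × 0.6270^3 = 4 × 0.3730 × 0.24649188 = 0.367766 (base)
P(M+8) = C(4,4) × 0.3730^0 × 0.6270^4 = 1 × 1.0000 × 0.15455041 = 0.154550
Relative intensity = 0.154550 / 0.367766 × 100 = 42.0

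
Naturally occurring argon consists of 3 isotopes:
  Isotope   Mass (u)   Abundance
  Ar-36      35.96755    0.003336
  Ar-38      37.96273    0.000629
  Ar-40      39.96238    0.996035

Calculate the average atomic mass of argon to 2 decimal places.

Average mass = Σ (abundance × isotope mass) = 0.003336 × 35.96755 + 0.000629 × 37.96273 + 0.996035 × 39.96238
= 0.119988 + 0.023879 + 39.803929 = 39.947796 u

39.95 u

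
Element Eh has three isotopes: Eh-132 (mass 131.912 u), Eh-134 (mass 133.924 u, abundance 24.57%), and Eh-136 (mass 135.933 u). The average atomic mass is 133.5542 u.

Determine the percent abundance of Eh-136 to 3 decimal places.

The remaining 75.43% is split between Eh-132 (fraction x) and Eh-136 (fraction 0.7543 − x).
Substituting: 131.912x + 135.933(0.7543 − x) = 100.6490732
(131.912 − 135.933)x = -1.8851887  ⇒  x = 0.46884, y = 0.28546
Eh-132: 46.884%, Eh-136: 28.546%.

28.546%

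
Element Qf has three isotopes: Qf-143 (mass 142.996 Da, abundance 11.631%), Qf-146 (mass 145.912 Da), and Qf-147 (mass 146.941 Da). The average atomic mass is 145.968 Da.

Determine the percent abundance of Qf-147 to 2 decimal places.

38.40%

The remaining 88.369% is split between Qf-146 (fraction x) and Qf-147 (fraction 0.88369 − x).
Substituting: 145.912x + 146.941(0.88369 − x) = 129.33613524
(145.912 − 146.941)x = -0.51415705  ⇒  x = 0.49967, y = 0.38402
Qf-146: 49.97%, Qf-147: 38.40%.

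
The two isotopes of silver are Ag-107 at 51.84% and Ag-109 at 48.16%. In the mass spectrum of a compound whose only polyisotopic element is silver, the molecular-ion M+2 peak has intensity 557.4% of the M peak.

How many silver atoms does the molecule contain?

For n independent Ag atoms, I(M+2)/I(M) = n · (abundance Ag-109) / (abundance Ag-107) = n · 0.4816/0.5184.
n = 5.574 × 0.5184/0.4816 = 6.00 ≈ 6

6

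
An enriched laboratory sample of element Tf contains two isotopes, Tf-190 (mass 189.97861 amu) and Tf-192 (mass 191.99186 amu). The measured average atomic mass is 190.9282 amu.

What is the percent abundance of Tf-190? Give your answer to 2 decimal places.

Writing the weighted mean with unknown fraction x of Tf-190:
189.97861·x + 191.99186·(1 − x) = 190.9282
(189.97861 − 191.99186)·x = 190.9282 − 191.99186
x = -1.06366 / -2.01325 = 0.52833 → 52.83% Tf-190, 47.17% Tf-192.

52.83%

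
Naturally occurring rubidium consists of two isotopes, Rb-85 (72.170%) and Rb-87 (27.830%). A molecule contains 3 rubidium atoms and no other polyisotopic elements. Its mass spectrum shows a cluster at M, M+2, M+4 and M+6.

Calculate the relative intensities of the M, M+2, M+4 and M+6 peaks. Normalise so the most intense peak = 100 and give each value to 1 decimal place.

The 3 Rb atoms are independent, so intensities follow the terms of (0.72170 + 0.27830)^3.
P(M) = 0.72170^3 = 0.375898
P(M+2) = 3 × 0.72170^2 × 0.27830^1 = 0.434858
P(M+4) = 3 × 0.72170^1 × 0.27830^2 = 0.167689
P(M+6) = 0.27830^3 = 0.021555
The M+2 peak is largest (0.434858); scaling to 100 gives 86.4 : 100.0 : 38.6 : 5.0.

86.4 : 100.0 : 38.6 : 5.0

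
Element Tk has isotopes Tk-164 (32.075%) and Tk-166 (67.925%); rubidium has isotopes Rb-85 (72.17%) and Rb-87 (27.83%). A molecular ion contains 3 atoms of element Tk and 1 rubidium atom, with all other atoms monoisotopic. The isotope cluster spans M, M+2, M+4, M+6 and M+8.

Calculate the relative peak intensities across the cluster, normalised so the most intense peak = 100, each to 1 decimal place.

6.3 : 42.4 : 100.0 : 92.3 : 23.0

Element Tk pattern (n=3): 0.03299894 : 0.20964487 : 0.44396345 : 0.31339275
Rubidium pattern (n=1): 0.7217 : 0.2783
Convolve the two distributions (both contribute in 2-u steps):
  M: 0.03299894×0.7217 = 0.023815
  M+2: 0.03299894×0.2783 + 0.20964487×0.7217 = 0.160484
  M+4: 0.20964487×0.2783 + 0.44396345×0.7217 = 0.378753
  M+6: 0.44396345×0.2783 + 0.31339275×0.7217 = 0.349731
  M+8: 0.31339275×0.2783 = 0.087217
Scale to base peak (0.378753) = 100: 6.3 : 42.4 : 100.0 : 92.3 : 23.0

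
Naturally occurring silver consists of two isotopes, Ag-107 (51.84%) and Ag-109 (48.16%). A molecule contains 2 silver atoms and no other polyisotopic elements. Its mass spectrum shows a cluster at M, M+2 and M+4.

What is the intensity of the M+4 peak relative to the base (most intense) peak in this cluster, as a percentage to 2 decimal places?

Term probabilities: M 0.2687, M+2 0.4993, M+4 0.2319. Base peak = M+2.
P(M+2) = C(2,1) × 0.5184^1 × 0.4816^1 = 2 × 0.5184 × 0.4816 = 0.499323 (base)
P(M+4) = C(2,2) × 0.5184^0 × 0.4816^2 = 1 × 1.0000 × 0.23193856 = 0.231939
Relative intensity = 0.231939 / 0.499323 × 100 = 46.45

46.45%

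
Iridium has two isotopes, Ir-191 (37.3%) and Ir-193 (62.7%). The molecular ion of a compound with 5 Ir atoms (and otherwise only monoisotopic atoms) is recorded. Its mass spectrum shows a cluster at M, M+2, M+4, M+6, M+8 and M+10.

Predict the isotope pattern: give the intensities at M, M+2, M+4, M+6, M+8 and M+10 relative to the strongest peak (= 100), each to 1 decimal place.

2.1 : 17.7 : 59.5 : 100.0 : 84.0 : 28.3

Expanding (0.373 + 0.627)^5:
P(M) = 0.373^5 = 0.007220
P(M+2) = 5 × 0.373^4 × 0.627^1 = 0.060684
P(M+4) = 10 × 0.373^3 × 0.627^2 = 0.204015
P(M+6) = 10 × 0.373^2 × 0.627^3 = 0.342942
P(M+8) = 5 × 0.373^1 × 0.627^4 = 0.288237
P(M+10) = 0.627^5 = 0.096903
The M+6 peak is largest (0.342942); scaling to 100 gives 2.1 : 17.7 : 59.5 : 100.0 : 84.0 : 28.3.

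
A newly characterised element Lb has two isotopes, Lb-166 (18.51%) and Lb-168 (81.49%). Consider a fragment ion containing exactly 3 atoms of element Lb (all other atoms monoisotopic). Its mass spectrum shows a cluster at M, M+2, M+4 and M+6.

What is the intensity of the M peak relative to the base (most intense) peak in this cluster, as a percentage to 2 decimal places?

1.17%

(0.1851 + 0.8149)^3 gives M 0.0063, M+2 0.0838, M+4 0.3688, M+6 0.5411; the largest is M+6.
P(M+6) = C(3,3) × 0.1851^0 × 0.8149^3 = 1 × 1.0000 × 0.54114413 = 0.541144 (base)
P(M) = C(3,0) × 0.1851^3 × 0.8149^0 = 1 × 0.0063419 × 1.0000 = 0.006342
Relative intensity = 0.006342 / 0.541144 × 100 = 1.17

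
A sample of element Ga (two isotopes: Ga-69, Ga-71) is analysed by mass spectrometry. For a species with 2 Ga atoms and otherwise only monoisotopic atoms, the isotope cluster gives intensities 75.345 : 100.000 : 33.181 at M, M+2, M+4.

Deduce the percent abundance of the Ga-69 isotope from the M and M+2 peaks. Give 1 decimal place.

60.1%

Let p = fractional abundance of Ga-69. I(M+2)/I(M) = [C(2,1)·p^1·(1−p)] / p^2 = 2·(1−p)/p = 100.000/75.345 = 1.3272
(1−p)/p = 1.3272/2 = 0.6636  ⇒  p = 1/(1 + 0.6636) = 0.6011
Ga-69: 60.1%, Ga-71: 39.9%.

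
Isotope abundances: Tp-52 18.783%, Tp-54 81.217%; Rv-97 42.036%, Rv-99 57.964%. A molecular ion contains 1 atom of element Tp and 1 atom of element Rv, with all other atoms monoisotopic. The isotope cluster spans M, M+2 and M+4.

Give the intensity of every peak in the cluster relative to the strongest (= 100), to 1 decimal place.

16.8 : 95.6 : 100.0

Element Tp pattern (n=1): 0.18783 : 0.81217
Element Rv pattern (n=1): 0.42036 : 0.57964
Convolve the two distributions (both contribute in 2-u steps):
  M: 0.18783×0.42036 = 0.078956
  M+2: 0.18783×0.57964 + 0.81217×0.42036 = 0.450278
  M+4: 0.81217×0.57964 = 0.470766
Scale to base peak (0.470766) = 100: 16.8 : 95.6 : 100.0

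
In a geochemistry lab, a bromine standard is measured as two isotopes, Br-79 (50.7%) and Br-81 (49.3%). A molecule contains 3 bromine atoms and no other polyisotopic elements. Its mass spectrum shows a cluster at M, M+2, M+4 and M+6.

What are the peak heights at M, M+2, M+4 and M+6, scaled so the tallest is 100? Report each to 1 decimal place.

34.3 : 100.0 : 97.2 : 31.5

Expanding (0.507 + 0.493)^3:
P(M) = 0.507^3 = 0.130324
P(M+2) = 3 × 0.507^2 × 0.493^1 = 0.380175
P(M+4) = 3 × 0.507^1 × 0.493^2 = 0.369678
P(M+6) = 0.493^3 = 0.119823
The M+2 peak is largest (0.380175); scaling to 100 gives 34.3 : 100.0 : 97.2 : 31.5.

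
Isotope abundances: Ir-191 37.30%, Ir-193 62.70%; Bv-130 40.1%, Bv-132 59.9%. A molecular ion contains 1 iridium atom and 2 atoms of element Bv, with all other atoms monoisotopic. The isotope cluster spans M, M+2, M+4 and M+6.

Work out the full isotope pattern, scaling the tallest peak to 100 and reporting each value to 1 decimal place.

13.8 : 64.4 : 100.0 : 51.7

Iridium pattern (n=1): 0.3730 : 0.6270
Element Bv pattern (n=2): 0.160801 : 0.480398 : 0.358801
Convolve the two distributions (both contribute in 2-u steps):
  M: 0.3730×0.160801 = 0.059979
  M+2: 0.3730×0.480398 + 0.6270×0.160801 = 0.280011
  M+4: 0.3730×0.358801 + 0.6270×0.480398 = 0.435042
  M+6: 0.6270×0.358801 = 0.224968
Scale to base peak (0.435042) = 100: 13.8 : 64.4 : 100.0 : 51.7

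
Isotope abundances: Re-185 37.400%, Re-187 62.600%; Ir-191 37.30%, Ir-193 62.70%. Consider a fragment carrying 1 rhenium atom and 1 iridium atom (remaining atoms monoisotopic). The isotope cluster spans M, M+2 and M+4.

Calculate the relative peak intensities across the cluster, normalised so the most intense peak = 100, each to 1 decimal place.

Rhenium pattern (n=1): 0.3740 : 0.6260
Iridium pattern (n=1): 0.3730 : 0.6270
Convolve the two distributions (both contribute in 2-u steps):
  M: 0.3740×0.3730 = 0.139502
  M+2: 0.3740×0.6270 + 0.6260×0.3730 = 0.467996
  M+4: 0.6260×0.6270 = 0.392502
Scale to base peak (0.467996) = 100: 29.8 : 100.0 : 83.9

29.8 : 100.0 : 83.9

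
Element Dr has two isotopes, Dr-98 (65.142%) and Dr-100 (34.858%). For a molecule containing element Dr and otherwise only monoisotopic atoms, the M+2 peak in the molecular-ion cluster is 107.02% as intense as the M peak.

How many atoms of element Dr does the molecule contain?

The M+2/M ratio from n Dr atoms is n · q/p = n · 0.34858/0.65142.
n = 1.0702 × 0.65142/0.34858 = 2.00 ≈ 2

2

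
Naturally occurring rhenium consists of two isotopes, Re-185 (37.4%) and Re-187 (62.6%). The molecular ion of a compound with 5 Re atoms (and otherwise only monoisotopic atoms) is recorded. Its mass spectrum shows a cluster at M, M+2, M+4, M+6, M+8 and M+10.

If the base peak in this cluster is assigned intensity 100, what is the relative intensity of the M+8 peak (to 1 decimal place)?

Term probabilities: M 0.0073, M+2 0.0612, M+4 0.2050, M+6 0.3431, M+8 0.2872, M+10 0.0961. Base peak = M+6.
P(M+6) = C(5,3) × 0.374^2 × 0.626^3 = 10 × 0.139876 × 0.24531438 = 0.343136 (base)
P(M+8) = C(5,4) × 0.374^1 × 0.626^4 = 5 × 0.3740 × 0.1535668 = 0.287170
Relative intensity = 0.287170 / 0.343136 × 100 = 83.7

83.7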